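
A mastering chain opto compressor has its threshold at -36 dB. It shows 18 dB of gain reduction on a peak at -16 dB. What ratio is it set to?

Input overshoot = -16 − (-36) = 20 dB.
Output overshoot = 20 − 18 = 2 dB.
Ratio = input overshoot / output overshoot = 20 / 2 = 10.

10:1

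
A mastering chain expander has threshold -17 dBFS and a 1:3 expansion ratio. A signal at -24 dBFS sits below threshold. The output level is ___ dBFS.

Undershoot = (-17) − (-24) = 7 dB.
At 1:3, that expands to 21 dB under threshold.
Output = -17 − 21 = -38 dBFS.

-38 dBFS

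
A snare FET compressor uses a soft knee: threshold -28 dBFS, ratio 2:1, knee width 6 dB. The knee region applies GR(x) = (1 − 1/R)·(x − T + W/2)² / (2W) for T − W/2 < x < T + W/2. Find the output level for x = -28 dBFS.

-28.375 dBFS

x − T + W/2 = -28 − (-28) + 3 = 3.
GR = (1 − 1/2) × 3² / 12 = 0.5 × 9 / 12 = 0.375 dB.
Output = -28 − 0.375 = -28.375 dBFS.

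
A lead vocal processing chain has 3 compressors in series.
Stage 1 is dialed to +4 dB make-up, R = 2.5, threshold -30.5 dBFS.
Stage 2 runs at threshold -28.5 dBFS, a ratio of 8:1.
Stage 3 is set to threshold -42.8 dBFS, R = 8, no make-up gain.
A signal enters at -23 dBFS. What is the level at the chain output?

Stage 1: overshoot 7.5 dB → 7.5/2.5 = 3 dB → -27.5 dBFS; +4 dB make-up → -23.5 dBFS.
Stage 2: 5 dB above -28.5 dBFS, reduced 8:1 to 0.625 dB above → -27.875 dBFS.
Stage 3: overshoot 14.925 dB → 14.925/8 = 1.865625 dB → -40.934375 dBFS.

-40.934375 dBFS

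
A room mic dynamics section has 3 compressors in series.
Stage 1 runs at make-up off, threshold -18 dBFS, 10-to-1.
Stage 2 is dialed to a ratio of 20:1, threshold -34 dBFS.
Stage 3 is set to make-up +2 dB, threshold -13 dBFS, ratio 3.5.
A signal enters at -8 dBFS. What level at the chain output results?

Stage 1: overshoot 10 dB → 10/10 = 1 dB → -17 dBFS.
Stage 2: 17 dB above -34 dBFS, reduced 20:1 to 0.85 dB above → -33.15 dBFS.
Stage 3: -33.15 dBFS ≤ -13 dBFS, so stage 3 doesn't engage; make-up brings it to -31.15 dBFS.

-31.15 dBFS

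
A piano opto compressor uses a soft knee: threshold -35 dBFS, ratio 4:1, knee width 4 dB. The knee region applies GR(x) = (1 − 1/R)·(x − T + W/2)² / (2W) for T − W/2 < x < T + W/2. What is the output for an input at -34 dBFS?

x − T + W/2 = -34 − (-35) + 2 = 3.
GR = (1 − 1/4) × 3² / 8 = 0.75 × 9 / 8 = 0.84375 dB.
Output = -34 − 0.84375 = -34.84375 dBFS.

-34.84375 dBFS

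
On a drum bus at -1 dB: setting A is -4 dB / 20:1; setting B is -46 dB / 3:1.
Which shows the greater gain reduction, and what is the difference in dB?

B, by 27.15 dB

A: overshoot 3 dB → output overshoot 0.15 dB → GR 2.85 dB.
B: overshoot 45 dB → output overshoot 15 dB → GR 30 dB.
B reduces 27.15 dB more.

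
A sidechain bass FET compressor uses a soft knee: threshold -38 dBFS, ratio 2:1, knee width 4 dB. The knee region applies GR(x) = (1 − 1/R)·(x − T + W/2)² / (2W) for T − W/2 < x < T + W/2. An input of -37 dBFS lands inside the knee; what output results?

-37.5625 dBFS

x − T + W/2 = -37 − (-38) + 2 = 3.
GR = (1 − 1/2) × 3² / 8 = 0.5 × 9 / 8 = 0.5625 dB.
Output = -37 − 0.5625 = -37.5625 dBFS.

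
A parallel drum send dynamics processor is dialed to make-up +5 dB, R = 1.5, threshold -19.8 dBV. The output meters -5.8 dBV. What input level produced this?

-6.3 dBV

Remove make-up: -5.8 − 5 = -10.8 dBV.
Post-compression overshoot = -10.8 − (-19.8) = 9 dB.
Before 1.5:1 compression the overshoot was 9 × 1.5 = 13.5 dB, so input = -19.8 + 13.5 = -6.3 dBV.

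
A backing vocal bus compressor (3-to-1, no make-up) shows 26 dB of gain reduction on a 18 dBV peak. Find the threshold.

Let T be the threshold. Output overshoot = (input overshoot)/R, so -8 − T = (18 − T)/3.
3·(-8 − T) = 18 − T → 2·T = -24 − 18 = -42.
T = -42/2 = -21 dBV.

-21 dBV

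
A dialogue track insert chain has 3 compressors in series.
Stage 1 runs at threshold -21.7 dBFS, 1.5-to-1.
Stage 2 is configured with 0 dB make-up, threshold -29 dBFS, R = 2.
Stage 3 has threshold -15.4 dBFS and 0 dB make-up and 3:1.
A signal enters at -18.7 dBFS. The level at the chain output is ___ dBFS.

-24.35 dBFS

Stage 1: -18.7 dBFS is 3 dB over -21.7 dBFS; at 1.5:1 that becomes 2 dB over, giving -19.7 dBFS.
Stage 2: 9.3 dB above -29 dBFS, reduced 2:1 to 4.65 dB above → -24.35 dBFS.
Stage 3: -24.35 dBFS ≤ -15.4 dBFS, so stage 3 doesn't engage; output -24.35 dBFS.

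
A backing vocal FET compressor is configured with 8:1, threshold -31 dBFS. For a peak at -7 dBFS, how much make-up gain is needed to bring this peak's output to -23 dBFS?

The peak compresses to -31 + 24/8 = -28 dBFS.
To reach -23 dBFS requires -23 − (-28) = 5 dB of make-up.

5 dB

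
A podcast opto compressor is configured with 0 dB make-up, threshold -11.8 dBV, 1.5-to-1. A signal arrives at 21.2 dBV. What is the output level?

21.2 dBV sits 33 dB over threshold.
The 33 dB excess becomes 22 dB after 1.5:1 reduction.
So the level is -11.8 + 22 = 10.2 dBV.

10.2 dBV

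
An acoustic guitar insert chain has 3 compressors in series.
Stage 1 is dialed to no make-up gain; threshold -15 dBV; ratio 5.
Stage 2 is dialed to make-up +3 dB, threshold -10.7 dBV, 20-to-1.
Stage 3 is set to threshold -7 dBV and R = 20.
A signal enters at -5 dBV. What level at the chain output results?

Stage 1: overshoot 10 dB → 10/5 = 2 dB → -13 dBV.
Stage 2: -13 dBV ≤ -10.7 dBV, so stage 2 doesn't engage; make-up brings it to -10 dBV.
Stage 3: -10 dBV ≤ -7 dBV, so stage 3 doesn't engage; output -10 dBV.

-10 dBV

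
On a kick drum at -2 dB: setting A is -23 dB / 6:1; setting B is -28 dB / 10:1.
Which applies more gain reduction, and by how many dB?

B, by 5.9 dB

A: 21 dB over, compressed to 3.5 dB over, so 17.5 dB of GR.
B: 26 dB over, compressed to 2.6 dB over, so 23.4 dB of GR.
Difference: 5.9 dB in favour of B.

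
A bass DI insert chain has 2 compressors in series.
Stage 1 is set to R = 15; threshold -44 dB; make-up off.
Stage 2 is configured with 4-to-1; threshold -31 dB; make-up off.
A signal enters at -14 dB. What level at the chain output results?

Stage 1: overshoot 30 dB → 30/15 = 2 dB → -42 dB.
Stage 2: -42 dB ≤ -31 dB, so stage 2 doesn't engage; output -42 dB.

-42 dB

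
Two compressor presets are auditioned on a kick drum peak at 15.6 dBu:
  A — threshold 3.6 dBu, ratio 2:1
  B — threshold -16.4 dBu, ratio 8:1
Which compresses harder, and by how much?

B, by 22 dB

A: GR = 12 − 12/2 = 6 dB.
B: GR = 32 − 32/8 = 28 dB.
B reduces 22 dB more.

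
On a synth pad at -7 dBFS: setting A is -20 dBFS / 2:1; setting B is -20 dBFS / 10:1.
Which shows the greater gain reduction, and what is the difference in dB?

A: GR = 13 − 13/2 = 6.5 dB.
B: GR = 13 − 13/10 = 11.7 dB.
B reduces 5.2 dB more.

B, by 5.2 dB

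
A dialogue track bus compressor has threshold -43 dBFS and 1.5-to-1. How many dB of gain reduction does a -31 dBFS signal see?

-31 dBFS exceeds the threshold by 12 dB.
A 1.5:1 ratio leaves 8 dB of that excess.
Gain reduction = 12 − 8 = 4 dB.

4 dB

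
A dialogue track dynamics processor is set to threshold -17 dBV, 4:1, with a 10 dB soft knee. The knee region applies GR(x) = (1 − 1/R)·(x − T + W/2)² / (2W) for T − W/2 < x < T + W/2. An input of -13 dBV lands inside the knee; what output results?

-16.0375 dBV

x − T + W/2 = -13 − (-17) + 5 = 9.
GR = (1 − 1/4) × 9² / 20 = 0.75 × 81 / 20 = 3.0375 dB.
Output = -13 − 3.0375 = -16.0375 dBV.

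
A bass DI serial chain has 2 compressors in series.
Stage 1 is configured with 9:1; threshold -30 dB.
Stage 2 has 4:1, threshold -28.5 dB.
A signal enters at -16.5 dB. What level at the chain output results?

-28.5 dB

Stage 1: -16.5 dB is 13.5 dB over -30 dB; at 9:1 that becomes 1.5 dB over, giving -28.5 dB.
Stage 2: below threshold (-28.5 ≤ -28.5); passes unchanged; output -28.5 dB.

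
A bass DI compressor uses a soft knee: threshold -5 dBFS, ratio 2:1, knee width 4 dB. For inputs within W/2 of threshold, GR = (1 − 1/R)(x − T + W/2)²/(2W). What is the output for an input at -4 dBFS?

x − T + W/2 = -4 − (-5) + 2 = 3.
GR = (1 − 1/2) × 3² / 8 = 0.5 × 9 / 8 = 0.5625 dB.
Output = -4 − 0.5625 = -4.5625 dBFS.

-4.5625 dBFS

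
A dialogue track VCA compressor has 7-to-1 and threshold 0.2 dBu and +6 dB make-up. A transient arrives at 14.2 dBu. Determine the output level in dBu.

14.2 dBu sits 14 dB over threshold.
The 14 dB excess becomes 2 dB after 7:1 reduction.
Output = 0.2 + 2 = 2.2 dBu; make-up adds 6 dB, giving 8.2 dBu.

8.2 dBu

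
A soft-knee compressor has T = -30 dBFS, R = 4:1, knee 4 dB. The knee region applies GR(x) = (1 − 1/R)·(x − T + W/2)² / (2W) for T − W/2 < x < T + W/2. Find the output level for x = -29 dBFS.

x − T + W/2 = -29 − (-30) + 2 = 3.
GR = (1 − 1/4) × 3² / 8 = 0.75 × 9 / 8 = 0.84375 dB.
Output = -29 − 0.84375 = -29.84375 dBFS.

-29.84375 dBFS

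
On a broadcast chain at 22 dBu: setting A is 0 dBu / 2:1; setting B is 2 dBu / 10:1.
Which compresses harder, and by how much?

B, by 7 dB

A: 22 dB over, compressed to 11 dB over, so 11 dB of GR.
B: 20 dB over, compressed to 2 dB over, so 18 dB of GR.
B reduces 7 dB more.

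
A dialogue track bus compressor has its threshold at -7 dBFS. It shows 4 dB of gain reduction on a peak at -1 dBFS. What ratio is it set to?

3:1

Input overshoot = -1 − (-7) = 6 dB.
Output overshoot = 6 − 4 = 2 dB.
Ratio = input overshoot / output overshoot = 6 / 2 = 3.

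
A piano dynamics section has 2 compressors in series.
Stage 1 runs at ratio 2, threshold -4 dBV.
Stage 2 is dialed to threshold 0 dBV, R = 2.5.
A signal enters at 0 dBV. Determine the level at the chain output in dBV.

Stage 1: 0 dBV is 4 dB over -4 dBV; at 2:1 that becomes 2 dB over, giving -2 dBV.
Stage 2: below threshold (-2 ≤ 0); passes unchanged; output -2 dBV.

-2 dBV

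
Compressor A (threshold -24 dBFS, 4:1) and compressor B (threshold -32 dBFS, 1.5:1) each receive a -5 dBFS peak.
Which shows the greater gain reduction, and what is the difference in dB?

A: 19 dB over, compressed to 4.75 dB over, so 14.25 dB of GR.
B: 27 dB over, compressed to 18 dB over, so 9 dB of GR.
Difference: 5.25 dB in favour of A.

A, by 5.25 dB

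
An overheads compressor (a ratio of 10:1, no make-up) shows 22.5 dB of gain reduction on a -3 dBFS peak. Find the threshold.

Input is 25 dB above T (since output overshoot × R = input overshoot: (-25.5 − T)·10 = -3 − T gives T = -28 dBFS).
Check: -28 + (-3 − (-28))/10 = -28 + 2.5 = -25.5 dBFS. ✓

-28 dBFS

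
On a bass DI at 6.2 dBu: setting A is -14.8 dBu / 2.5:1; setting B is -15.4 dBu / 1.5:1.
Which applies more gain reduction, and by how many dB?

A, by 5.4 dB

A: GR = 21 − 21/2.5 = 12.6 dB.
B: GR = 21.6 − 21.6/1.5 = 7.2 dB.
A applies 5.4 dB more gain reduction.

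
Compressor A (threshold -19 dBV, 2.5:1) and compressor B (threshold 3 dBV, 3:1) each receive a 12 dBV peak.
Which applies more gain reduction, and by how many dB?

A, by 12.6 dB

A: GR = 31 − 31/2.5 = 18.6 dB.
B: GR = 9 − 9/3 = 6 dB.
A reduces 12.6 dB more.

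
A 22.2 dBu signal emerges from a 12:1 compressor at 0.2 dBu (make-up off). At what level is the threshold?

-1.8 dBu

Let T be the threshold. Output overshoot = (input overshoot)/R, so 0.2 − T = (22.2 − T)/12.
12·(0.2 − T) = 22.2 − T → 11·T = 2.4 − 22.2 = -19.8.
T = -19.8/11 = -1.8 dBu.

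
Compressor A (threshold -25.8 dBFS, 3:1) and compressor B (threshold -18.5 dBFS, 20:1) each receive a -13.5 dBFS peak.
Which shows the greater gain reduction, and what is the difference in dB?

A: overshoot 12.3 dB → output overshoot 4.1 dB → GR 8.2 dB.
B: overshoot 5 dB → output overshoot 0.25 dB → GR 4.75 dB.
Difference: 3.45 dB in favour of A.

A, by 3.45 dB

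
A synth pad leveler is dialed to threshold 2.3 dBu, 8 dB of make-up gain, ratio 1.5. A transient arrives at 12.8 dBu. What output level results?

17.3 dBu

12.8 dBu sits 10.5 dB over threshold.
1.5:1 compression reduces that to 10.5/1.5 = 7 dB over.
So the level is 2.3 + 7 = 9.3 dBu; make-up adds 8 dB, giving 17.3 dBu.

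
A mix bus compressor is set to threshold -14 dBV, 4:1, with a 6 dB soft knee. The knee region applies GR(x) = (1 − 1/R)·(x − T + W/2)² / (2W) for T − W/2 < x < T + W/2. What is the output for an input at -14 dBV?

x − T + W/2 = -14 − (-14) + 3 = 3.
GR = (1 − 1/4) × 3² / 12 = 0.75 × 9 / 12 = 0.5625 dB.
Output = -14 − 0.5625 = -14.5625 dBV.

-14.5625 dBV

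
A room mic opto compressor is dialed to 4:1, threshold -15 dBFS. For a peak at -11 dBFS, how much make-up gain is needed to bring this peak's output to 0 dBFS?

Overshoot 4 dB → 4/4 = 1 dB after compression, so the compressed level is -15 + 1 = -14 dBFS.
Make-up = target − compressed = 0 − (-14) = 14 dB.

14 dB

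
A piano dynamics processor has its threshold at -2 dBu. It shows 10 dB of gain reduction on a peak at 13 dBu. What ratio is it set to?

Input overshoot = 13 − (-2) = 15 dB.
Output overshoot = 15 − 10 = 5 dB.
Ratio = input overshoot / output overshoot = 15 / 5 = 3.

3:1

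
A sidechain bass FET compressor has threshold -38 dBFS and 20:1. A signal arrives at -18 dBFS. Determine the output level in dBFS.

-18 dBFS sits 20 dB over threshold.
At 20:1 the overshoot is divided by 20, leaving 1 dB above threshold.
Output = -38 + 1 = -37 dBFS.

-37 dBFS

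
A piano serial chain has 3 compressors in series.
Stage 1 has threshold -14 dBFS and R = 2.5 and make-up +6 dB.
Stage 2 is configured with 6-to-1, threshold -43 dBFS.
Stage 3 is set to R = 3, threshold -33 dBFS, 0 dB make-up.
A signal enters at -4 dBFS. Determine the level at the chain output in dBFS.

-36.5 dBFS

Stage 1: overshoot 10 dB → 10/2.5 = 4 dB → -10 dBFS; +6 dB make-up → -4 dBFS.
Stage 2: 39 dB above -43 dBFS, reduced 6:1 to 6.5 dB above → -36.5 dBFS.
Stage 3: below threshold (-36.5 ≤ -33); passes unchanged; output -36.5 dBFS.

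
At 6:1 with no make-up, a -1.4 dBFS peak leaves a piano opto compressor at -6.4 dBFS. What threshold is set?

Let T be the threshold. Output overshoot = (input overshoot)/R, so -6.4 − T = (-1.4 − T)/6.
6·(-6.4 − T) = -1.4 − T → 5·T = -38.4 − (-1.4) = -37.
T = -37/5 = -7.4 dBFS.

-7.4 dBFS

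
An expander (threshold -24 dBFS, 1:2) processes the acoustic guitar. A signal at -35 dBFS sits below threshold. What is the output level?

-46 dBFS

The input is 11 dB below the -24 dBFS threshold.
A 1:2 expander multiplies undershoot by 2: 11 × 2 = 22 dB below threshold.
Output = -24 − 22 = -46 dBFS.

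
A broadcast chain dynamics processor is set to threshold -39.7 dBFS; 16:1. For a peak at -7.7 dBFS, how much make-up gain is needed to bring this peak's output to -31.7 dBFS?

6 dB

Without make-up, output = threshold + overshoot/16 = -39.7 + 2 = -37.7 dBFS.
Gap to target: 6 dB.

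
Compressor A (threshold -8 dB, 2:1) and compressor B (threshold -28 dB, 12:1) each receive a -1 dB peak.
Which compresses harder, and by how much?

A: GR = 7 − 7/2 = 3.5 dB.
B: GR = 27 − 27/12 = 24.75 dB.
B applies 21.25 dB more gain reduction.

B, by 21.25 dB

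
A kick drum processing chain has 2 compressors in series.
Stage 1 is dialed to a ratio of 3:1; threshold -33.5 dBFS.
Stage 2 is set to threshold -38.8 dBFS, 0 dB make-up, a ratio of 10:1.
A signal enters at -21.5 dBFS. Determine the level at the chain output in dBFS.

Stage 1: overshoot 12 dB → 12/3 = 4 dB → -29.5 dBFS.
Stage 2: overshoot 9.3 dB → 9.3/10 = 0.93 dB → -37.87 dBFS.

-37.87 dBFS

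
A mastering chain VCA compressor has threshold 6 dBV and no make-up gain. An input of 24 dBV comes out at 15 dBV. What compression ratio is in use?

Input overshoot = 24 − 6 = 18 dB; output overshoot = 15 − 6 = 9 dB.
Ratio = 18 / 9 = 2.

2:1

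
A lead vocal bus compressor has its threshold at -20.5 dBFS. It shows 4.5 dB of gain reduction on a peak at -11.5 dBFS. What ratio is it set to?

Input overshoot = -11.5 − (-20.5) = 9 dB.
Output overshoot = 9 − 4.5 = 4.5 dB.
Ratio = input overshoot / output overshoot = 9 / 4.5 = 2.

2:1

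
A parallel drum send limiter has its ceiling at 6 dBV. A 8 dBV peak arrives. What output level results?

6 dBV

A brickwall limiter is an ∞:1 compressor: any input above the ceiling is clamped to 6 dBV.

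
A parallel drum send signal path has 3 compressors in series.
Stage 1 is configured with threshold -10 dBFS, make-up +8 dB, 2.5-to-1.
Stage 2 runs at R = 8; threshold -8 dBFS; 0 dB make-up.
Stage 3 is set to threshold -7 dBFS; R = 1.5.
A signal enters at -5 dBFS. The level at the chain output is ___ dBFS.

-7 dBFS

Stage 1: -5 dBFS is 5 dB over -10 dBFS; at 2.5:1 that becomes 2 dB over, giving -8 dBFS; +8 dB make-up → 0 dBFS.
Stage 2: overshoot 8 dB → 8/8 = 1 dB → -7 dBFS.
Stage 3: -7 dBFS is at or below the -7 dBFS threshold — no compression; output -7 dBFS.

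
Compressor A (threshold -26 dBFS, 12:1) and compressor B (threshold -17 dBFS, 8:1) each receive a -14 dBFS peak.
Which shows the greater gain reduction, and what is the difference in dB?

A: 12 dB over, compressed to 1 dB over, so 11 dB of GR.
B: 3 dB over, compressed to 0.375 dB over, so 2.625 dB of GR.
Difference: 8.375 dB in favour of A.

A, by 8.375 dB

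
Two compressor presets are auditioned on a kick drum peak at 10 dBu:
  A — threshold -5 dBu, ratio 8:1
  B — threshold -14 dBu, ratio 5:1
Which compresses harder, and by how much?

B, by 6.075 dB

A: overshoot 15 dB → output overshoot 1.875 dB → GR 13.125 dB.
B: overshoot 24 dB → output overshoot 4.8 dB → GR 19.2 dB.
B reduces 6.075 dB more.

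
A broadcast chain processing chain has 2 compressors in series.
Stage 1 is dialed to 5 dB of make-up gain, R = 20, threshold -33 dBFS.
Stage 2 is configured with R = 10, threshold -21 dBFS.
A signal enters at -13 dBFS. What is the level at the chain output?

-27 dBFS

Stage 1: overshoot 20 dB → 20/20 = 1 dB → -32 dBFS; +5 dB make-up → -27 dBFS.
Stage 2: -27 dBFS is at or below the -21 dBFS threshold — no compression; output -27 dBFS.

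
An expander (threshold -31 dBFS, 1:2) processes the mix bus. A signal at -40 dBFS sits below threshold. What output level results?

-49 dBFS

Undershoot = (-31) − (-40) = 9 dB.
At 1:2, that expands to 18 dB under threshold.
Output = -31 − 18 = -49 dBFS.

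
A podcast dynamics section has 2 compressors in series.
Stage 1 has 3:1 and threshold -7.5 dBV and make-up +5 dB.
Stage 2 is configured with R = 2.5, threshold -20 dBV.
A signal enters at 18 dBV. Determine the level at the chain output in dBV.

-9.6 dBV

Stage 1: 25.5 dB above -7.5 dBV, reduced 3:1 to 8.5 dB above → 1 dBV; +5 dB make-up → 6 dBV.
Stage 2: 6 dBV is 26 dB over -20 dBV; at 2.5:1 that becomes 10.4 dB over, giving -9.6 dBV.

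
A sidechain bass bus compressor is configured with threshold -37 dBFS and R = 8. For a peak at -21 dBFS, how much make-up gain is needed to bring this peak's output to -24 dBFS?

Without make-up, output = threshold + overshoot/8 = -37 + 2 = -35 dBFS.
Gap to target: 11 dB.

11 dB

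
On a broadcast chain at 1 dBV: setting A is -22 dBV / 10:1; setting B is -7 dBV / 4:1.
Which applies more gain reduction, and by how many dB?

A: overshoot 23 dB → output overshoot 2.3 dB → GR 20.7 dB.
B: overshoot 8 dB → output overshoot 2 dB → GR 6 dB.
Difference: 14.7 dB in favour of A.

A, by 14.7 dB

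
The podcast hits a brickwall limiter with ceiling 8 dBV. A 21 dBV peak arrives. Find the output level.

A brickwall limiter is an ∞:1 compressor: any input above the ceiling is clamped to 8 dBV.

8 dBV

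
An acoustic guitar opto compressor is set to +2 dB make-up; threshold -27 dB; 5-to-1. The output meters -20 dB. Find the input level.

-2 dB

Before make-up, the level was -20 − 2 = -22 dB.
That's 5 dB above the -27 dB threshold.
Undo the ratio: input overshoot = 5 × 5 = 25 dB, giving input = -2 dB.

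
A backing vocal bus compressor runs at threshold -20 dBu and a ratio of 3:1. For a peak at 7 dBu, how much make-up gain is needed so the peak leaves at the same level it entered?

The peak compresses to -20 + 27/3 = -11 dBu.
To reach 7 dBu requires 7 − (-11) = 18 dB of make-up.

18 dB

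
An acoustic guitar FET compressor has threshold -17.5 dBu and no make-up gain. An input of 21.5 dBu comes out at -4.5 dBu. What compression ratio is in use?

3:1

Input overshoot = 21.5 − (-17.5) = 39 dB; output overshoot = -4.5 − (-17.5) = 13 dB.
Ratio = 39 / 13 = 3.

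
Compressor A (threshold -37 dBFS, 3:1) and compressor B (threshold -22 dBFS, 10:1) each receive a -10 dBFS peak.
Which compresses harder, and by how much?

A, by 7.2 dB

A: 27 dB over, compressed to 9 dB over, so 18 dB of GR.
B: 12 dB over, compressed to 1.2 dB over, so 10.8 dB of GR.
A reduces 7.2 dB more.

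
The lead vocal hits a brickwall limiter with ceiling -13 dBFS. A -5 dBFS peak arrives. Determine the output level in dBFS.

A brickwall limiter is an ∞:1 compressor: any input above the ceiling is clamped to -13 dBFS.

-13 dBFS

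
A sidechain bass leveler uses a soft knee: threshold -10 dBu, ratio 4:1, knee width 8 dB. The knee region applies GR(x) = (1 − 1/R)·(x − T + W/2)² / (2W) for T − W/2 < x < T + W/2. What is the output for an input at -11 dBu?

-11.421875 dBu

x − T + W/2 = -11 − (-10) + 4 = 3.
GR = (1 − 1/4) × 3² / 16 = 0.75 × 9 / 16 = 0.421875 dB.
Output = -11 − 0.421875 = -11.421875 dBu.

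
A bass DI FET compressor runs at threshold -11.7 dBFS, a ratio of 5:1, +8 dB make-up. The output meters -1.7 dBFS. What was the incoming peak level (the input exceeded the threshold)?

-1.7 dBFS

Stripping the +8 dB make-up gives -9.7 dBFS at the gain stage.
That's 2 dB above the -11.7 dBFS threshold.
Undo the ratio: input overshoot = 2 × 5 = 10 dB, giving input = -1.7 dBFS.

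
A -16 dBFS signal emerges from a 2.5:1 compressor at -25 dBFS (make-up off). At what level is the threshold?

-31 dBFS

Input is 15 dB above T (since output overshoot × R = input overshoot: (-25 − T)·2.5 = -16 − T gives T = -31 dBFS).
Check: -31 + (-16 − (-31))/2.5 = -31 + 6 = -25 dBFS. ✓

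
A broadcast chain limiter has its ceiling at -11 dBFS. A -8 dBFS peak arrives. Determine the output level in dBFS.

-11 dBFS

A brickwall limiter is an ∞:1 compressor: any input above the ceiling is clamped to -11 dBFS.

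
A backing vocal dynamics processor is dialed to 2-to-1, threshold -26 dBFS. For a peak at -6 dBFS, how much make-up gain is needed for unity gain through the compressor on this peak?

Without make-up, output = threshold + overshoot/2 = -26 + 10 = -16 dBFS.
Gap to target: 10 dB.

10 dB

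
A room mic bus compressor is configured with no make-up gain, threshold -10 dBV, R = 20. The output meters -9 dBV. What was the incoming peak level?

10 dBV

That's 1 dB above the -10 dBV threshold.
Undo the ratio: input overshoot = 1 × 20 = 20 dB, giving input = 10 dBV.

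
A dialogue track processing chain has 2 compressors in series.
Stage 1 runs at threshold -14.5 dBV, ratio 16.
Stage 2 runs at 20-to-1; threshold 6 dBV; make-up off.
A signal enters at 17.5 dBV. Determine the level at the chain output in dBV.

-12.5 dBV

Stage 1: 32 dB above -14.5 dBV, reduced 16:1 to 2 dB above → -12.5 dBV.
Stage 2: below threshold (-12.5 ≤ 6); passes unchanged; output -12.5 dBV.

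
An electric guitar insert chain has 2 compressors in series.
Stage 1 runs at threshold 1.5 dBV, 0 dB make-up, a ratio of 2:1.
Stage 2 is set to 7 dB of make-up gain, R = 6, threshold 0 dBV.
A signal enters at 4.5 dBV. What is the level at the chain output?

7.5 dBV

Stage 1: 4.5 dBV is 3 dB over 1.5 dBV; at 2:1 that becomes 1.5 dB over, giving 3 dBV.
Stage 2: 3 dB above 0 dBV, reduced 6:1 to 0.5 dB above → 0.5 dBV; +7 dB make-up → 7.5 dBV.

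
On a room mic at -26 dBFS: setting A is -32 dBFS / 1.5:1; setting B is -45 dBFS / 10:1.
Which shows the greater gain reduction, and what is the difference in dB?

A: 6 dB over, compressed to 4 dB over, so 2 dB of GR.
B: 19 dB over, compressed to 1.9 dB over, so 17.1 dB of GR.
B reduces 15.1 dB more.

B, by 15.1 dB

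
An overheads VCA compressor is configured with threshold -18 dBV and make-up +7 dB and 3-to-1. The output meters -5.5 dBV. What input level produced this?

Before make-up, the level was -5.5 − 7 = -12.5 dBV.
The compressed level sits -12.5 − (-18) = 5.5 dB over threshold.
Before 3:1 compression the overshoot was 5.5 × 3 = 16.5 dB, so input = -18 + 16.5 = -1.5 dBV.

-1.5 dBV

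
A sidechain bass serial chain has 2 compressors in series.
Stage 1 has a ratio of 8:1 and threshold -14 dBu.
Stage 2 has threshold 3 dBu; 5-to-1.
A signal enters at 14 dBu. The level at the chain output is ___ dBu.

-10.5 dBu

Stage 1: 14 dBu is 28 dB over -14 dBu; at 8:1 that becomes 3.5 dB over, giving -10.5 dBu.
Stage 2: -10.5 dBu is at or below the 3 dBu threshold — no compression; output -10.5 dBu.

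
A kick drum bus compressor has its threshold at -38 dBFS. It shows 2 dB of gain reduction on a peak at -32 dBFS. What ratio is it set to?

Input overshoot = -32 − (-38) = 6 dB.
Output overshoot = 6 − 2 = 4 dB.
Ratio = input overshoot / output overshoot = 6 / 4 = 1.5.

1.5:1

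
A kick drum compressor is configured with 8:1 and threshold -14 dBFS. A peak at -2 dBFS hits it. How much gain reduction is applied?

The signal is 12 dB above threshold.
After 8:1 compression the overshoot becomes 12/8 = 1.5 dB.
GR = overshoot in − overshoot out = 12 − 1.5 = 10.5 dB.

10.5 dB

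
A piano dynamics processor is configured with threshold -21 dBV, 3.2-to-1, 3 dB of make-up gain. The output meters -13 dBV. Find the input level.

-5 dBV

Remove make-up: -13 − 3 = -16 dBV.
The compressed level sits -16 − (-21) = 5 dB over threshold.
Input overshoot = R × output overshoot = 16 dB → input = -21 + 16 = -5 dBV.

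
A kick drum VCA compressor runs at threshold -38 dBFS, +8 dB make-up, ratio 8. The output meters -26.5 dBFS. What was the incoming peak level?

Stripping the +8 dB make-up gives -34.5 dBFS at the gain stage.
The compressed level sits -34.5 − (-38) = 3.5 dB over threshold.
Undo the ratio: input overshoot = 3.5 × 8 = 28 dB, giving input = -10 dBFS.

-10 dBFS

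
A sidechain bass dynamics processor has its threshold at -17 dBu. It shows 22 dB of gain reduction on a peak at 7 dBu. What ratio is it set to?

12:1

Input overshoot = 7 − (-17) = 24 dB.
Output overshoot = 24 − 22 = 2 dB.
Ratio = input overshoot / output overshoot = 24 / 2 = 12.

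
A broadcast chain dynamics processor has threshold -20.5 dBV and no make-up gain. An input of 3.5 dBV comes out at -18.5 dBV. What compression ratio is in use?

Input overshoot = 3.5 − (-20.5) = 24 dB; output overshoot = -18.5 − (-20.5) = 2 dB.
Ratio = 24 / 2 = 12.

12:1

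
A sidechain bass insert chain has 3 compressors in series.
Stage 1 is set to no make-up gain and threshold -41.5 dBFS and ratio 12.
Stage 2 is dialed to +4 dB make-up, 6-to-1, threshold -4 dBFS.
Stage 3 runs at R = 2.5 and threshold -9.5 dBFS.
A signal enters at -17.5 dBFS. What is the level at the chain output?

-35.5 dBFS

Stage 1: 24 dB above -41.5 dBFS, reduced 12:1 to 2 dB above → -39.5 dBFS.
Stage 2: below threshold (-39.5 ≤ -4); passes unchanged; make-up brings it to -35.5 dBFS.
Stage 3: -35.5 dBFS is at or below the -9.5 dBFS threshold — no compression; output -35.5 dBFS.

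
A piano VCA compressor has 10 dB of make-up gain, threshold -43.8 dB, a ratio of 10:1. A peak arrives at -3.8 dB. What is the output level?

-29.8 dB

-3.8 dB sits 40 dB over threshold.
The 40 dB excess becomes 4 dB after 10:1 reduction.
Output = -43.8 + 4 = -39.8 dB; make-up adds 10 dB, giving -29.8 dB.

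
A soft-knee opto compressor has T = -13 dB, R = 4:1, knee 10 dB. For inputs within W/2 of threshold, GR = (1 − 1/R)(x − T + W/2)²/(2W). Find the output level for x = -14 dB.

-14.6 dB

x − T + W/2 = -14 − (-13) + 5 = 4.
GR = (1 − 1/4) × 4² / 20 = 0.75 × 16 / 20 = 0.6 dB.
Output = -14 − 0.6 = -14.6 dB.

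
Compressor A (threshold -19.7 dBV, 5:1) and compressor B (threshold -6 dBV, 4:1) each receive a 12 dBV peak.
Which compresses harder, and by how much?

A, by 11.86 dB

A: GR = 31.7 − 31.7/5 = 25.36 dB.
B: GR = 18 − 18/4 = 13.5 dB.
A reduces 11.86 dB more.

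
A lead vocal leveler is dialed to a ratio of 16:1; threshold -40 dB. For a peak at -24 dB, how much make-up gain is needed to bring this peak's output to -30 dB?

9 dB

The peak compresses to -40 + 16/16 = -39 dB.
To reach -30 dB requires -30 − (-39) = 9 dB of make-up.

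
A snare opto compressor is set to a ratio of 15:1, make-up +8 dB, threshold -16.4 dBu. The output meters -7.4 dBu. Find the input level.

-1.4 dBu

Stripping the +8 dB make-up gives -15.4 dBu at the gain stage.
Post-compression overshoot = -15.4 − (-16.4) = 1 dB.
Input overshoot = R × output overshoot = 15 dB → input = -16.4 + 15 = -1.4 dBu.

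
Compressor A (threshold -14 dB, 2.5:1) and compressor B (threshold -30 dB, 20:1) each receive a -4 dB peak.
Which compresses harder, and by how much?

A: overshoot 10 dB → output overshoot 4 dB → GR 6 dB.
B: overshoot 26 dB → output overshoot 1.3 dB → GR 24.7 dB.
B applies 18.7 dB more gain reduction.

B, by 18.7 dB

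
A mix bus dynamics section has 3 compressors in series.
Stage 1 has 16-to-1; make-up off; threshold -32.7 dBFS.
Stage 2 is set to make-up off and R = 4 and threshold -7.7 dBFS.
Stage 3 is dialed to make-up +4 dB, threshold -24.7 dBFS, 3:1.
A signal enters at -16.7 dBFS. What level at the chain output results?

Stage 1: overshoot 16 dB → 16/16 = 1 dB → -31.7 dBFS.
Stage 2: below threshold (-31.7 ≤ -7.7); passes unchanged; output -31.7 dBFS.
Stage 3: -31.7 dBFS ≤ -24.7 dBFS, so stage 3 doesn't engage; make-up brings it to -27.7 dBFS.

-27.7 dBFS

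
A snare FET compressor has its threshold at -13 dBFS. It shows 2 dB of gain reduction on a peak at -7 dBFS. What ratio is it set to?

Input overshoot = -7 − (-13) = 6 dB.
Output overshoot = 6 − 2 = 4 dB.
Ratio = input overshoot / output overshoot = 6 / 4 = 1.5.

1.5:1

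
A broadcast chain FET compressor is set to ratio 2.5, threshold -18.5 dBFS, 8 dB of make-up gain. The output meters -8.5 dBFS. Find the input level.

Remove make-up: -8.5 − 8 = -16.5 dBFS.
Post-compression overshoot = -16.5 − (-18.5) = 2 dB.
Input overshoot = R × output overshoot = 5 dB → input = -18.5 + 5 = -13.5 dBFS.

-13.5 dBFS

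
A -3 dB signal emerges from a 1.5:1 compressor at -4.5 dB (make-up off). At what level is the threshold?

Gain reduction = -3 − (-4.5) = 1.5 dB; output overshoot = GR / (R − 1) = 1.5 / 0.5 = 3 dB.
Threshold = output − output overshoot = -4.5 − 3 = -7.5 dB.

-7.5 dB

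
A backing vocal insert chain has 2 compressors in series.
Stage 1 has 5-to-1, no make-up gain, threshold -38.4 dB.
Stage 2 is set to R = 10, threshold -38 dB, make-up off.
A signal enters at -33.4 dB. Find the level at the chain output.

-37.94 dB

Stage 1: -33.4 dB is 5 dB over -38.4 dB; at 5:1 that becomes 1 dB over, giving -37.4 dB.
Stage 2: overshoot 0.6 dB → 0.6/10 = 0.06 dB → -37.94 dB.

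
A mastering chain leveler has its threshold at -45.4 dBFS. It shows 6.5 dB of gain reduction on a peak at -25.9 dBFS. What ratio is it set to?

1.5:1

Input overshoot = -25.9 − (-45.4) = 19.5 dB.
Output overshoot = 19.5 − 6.5 = 13 dB.
Ratio = input overshoot / output overshoot = 19.5 / 13 = 1.5.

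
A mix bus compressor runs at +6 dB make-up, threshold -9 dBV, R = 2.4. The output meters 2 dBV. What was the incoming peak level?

3 dBV

Stripping the +6 dB make-up gives -4 dBV at the gain stage.
The compressed level sits -4 − (-9) = 5 dB over threshold.
Before 2.4:1 compression the overshoot was 5 × 2.4 = 12 dB, so input = -9 + 12 = 3 dBV.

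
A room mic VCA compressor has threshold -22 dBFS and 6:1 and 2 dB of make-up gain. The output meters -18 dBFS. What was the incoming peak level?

-10 dBFS

Stripping the +2 dB make-up gives -20 dBFS at the gain stage.
That's 2 dB above the -22 dBFS threshold.
Before 6:1 compression the overshoot was 2 × 6 = 12 dB, so input = -22 + 12 = -10 dBFS.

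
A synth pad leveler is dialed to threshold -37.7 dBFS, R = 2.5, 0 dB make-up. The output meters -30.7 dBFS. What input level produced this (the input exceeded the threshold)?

Post-compression overshoot = -30.7 − (-37.7) = 7 dB.
Before 2.5:1 compression the overshoot was 7 × 2.5 = 17.5 dB, so input = -37.7 + 17.5 = -20.2 dBFS.

-20.2 dBFS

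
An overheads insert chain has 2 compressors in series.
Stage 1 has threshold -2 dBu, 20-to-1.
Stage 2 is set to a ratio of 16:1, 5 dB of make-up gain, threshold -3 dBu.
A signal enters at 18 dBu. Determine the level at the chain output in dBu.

2.125 dBu

Stage 1: 20 dB above -2 dBu, reduced 20:1 to 1 dB above → -1 dBu.
Stage 2: -1 dBu is 2 dB over -3 dBu; at 16:1 that becomes 0.125 dB over, giving -2.875 dBu; +5 dB make-up → 2.125 dBu.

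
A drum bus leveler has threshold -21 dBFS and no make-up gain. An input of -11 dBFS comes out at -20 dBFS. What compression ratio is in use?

Input overshoot = -11 − (-21) = 10 dB; output overshoot = -20 − (-21) = 1 dB.
Ratio = 10 / 1 = 10.

10:1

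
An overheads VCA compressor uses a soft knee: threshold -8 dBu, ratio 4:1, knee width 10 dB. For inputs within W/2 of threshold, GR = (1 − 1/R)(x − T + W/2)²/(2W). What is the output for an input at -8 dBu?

x − T + W/2 = -8 − (-8) + 5 = 5.
GR = (1 − 1/4) × 5² / 20 = 0.75 × 25 / 20 = 0.9375 dB.
Output = -8 − 0.9375 = -8.9375 dBu.

-8.9375 dBu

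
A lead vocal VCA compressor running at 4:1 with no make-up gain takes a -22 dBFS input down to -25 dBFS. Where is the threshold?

-26 dBFS

Input is 4 dB above T (since output overshoot × R = input overshoot: (-25 − T)·4 = -22 − T gives T = -26 dBFS).
Check: -26 + (-22 − (-26))/4 = -26 + 1 = -25 dBFS. ✓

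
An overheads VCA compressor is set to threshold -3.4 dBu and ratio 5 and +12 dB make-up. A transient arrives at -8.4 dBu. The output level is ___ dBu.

3.6 dBu

-8.4 dBu is 5 dB below the -3.4 dBu threshold, so no gain reduction is applied.
Make-up gain adds 12 dB: -8.4 + 12 = 3.6 dBu.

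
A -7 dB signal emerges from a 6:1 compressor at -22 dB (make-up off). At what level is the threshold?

Gain reduction = -7 − (-22) = 15 dB; output overshoot = GR / (R − 1) = 15 / 5 = 3 dB.
Threshold = output − output overshoot = -22 − 3 = -25 dB.

-25 dB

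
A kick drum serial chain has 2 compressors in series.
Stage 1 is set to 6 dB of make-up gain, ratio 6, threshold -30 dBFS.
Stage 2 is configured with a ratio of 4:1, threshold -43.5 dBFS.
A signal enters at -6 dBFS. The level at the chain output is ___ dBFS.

Stage 1: -6 dBFS is 24 dB over -30 dBFS; at 6:1 that becomes 4 dB over, giving -26 dBFS; +6 dB make-up → -20 dBFS.
Stage 2: overshoot 23.5 dB → 23.5/4 = 5.875 dB → -37.625 dBFS.

-37.625 dBFS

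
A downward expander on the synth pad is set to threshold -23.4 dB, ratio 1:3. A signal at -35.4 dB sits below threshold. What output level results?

-59.4 dB

Below threshold, a 1:3 expander applies gain = (3−1)×(T − x) of attenuation.
(3−1) × 12 = 24 dB, so output = -35.4 − 24 = -59.4 dB.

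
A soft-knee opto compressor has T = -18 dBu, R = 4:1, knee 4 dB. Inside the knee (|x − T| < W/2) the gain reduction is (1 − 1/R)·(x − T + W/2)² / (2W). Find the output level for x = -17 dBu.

-17.84375 dBu

x − T + W/2 = -17 − (-18) + 2 = 3.
GR = (1 − 1/4) × 3² / 8 = 0.75 × 9 / 8 = 0.84375 dB.
Output = -17 − 0.84375 = -17.84375 dBu.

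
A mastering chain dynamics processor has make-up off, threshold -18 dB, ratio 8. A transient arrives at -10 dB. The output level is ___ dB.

-17 dB

-10 dB sits 8 dB over threshold.
At 8:1 the overshoot is divided by 8, leaving 1 dB above threshold.
Output = -18 + 1 = -17 dB.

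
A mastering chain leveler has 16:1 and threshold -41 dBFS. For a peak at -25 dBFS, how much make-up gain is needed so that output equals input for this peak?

Overshoot 16 dB → 16/16 = 1 dB after compression, so the compressed level is -41 + 1 = -40 dBFS.
Make-up = target − compressed = -25 − (-40) = 15 dB.

15 dB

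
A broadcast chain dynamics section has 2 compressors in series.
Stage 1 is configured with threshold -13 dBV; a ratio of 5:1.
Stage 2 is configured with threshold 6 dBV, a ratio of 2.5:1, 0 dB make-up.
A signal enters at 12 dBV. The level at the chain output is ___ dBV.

-8 dBV

Stage 1: overshoot 25 dB → 25/5 = 5 dB → -8 dBV.
Stage 2: -8 dBV is at or below the 6 dBV threshold — no compression; output -8 dBV.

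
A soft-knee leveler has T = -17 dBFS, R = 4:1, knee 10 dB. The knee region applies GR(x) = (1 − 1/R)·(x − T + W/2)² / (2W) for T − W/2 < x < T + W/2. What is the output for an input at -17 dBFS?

x − T + W/2 = -17 − (-17) + 5 = 5.
GR = (1 − 1/4) × 5² / 20 = 0.75 × 25 / 20 = 0.9375 dB.
Output = -17 − 0.9375 = -17.9375 dBFS.

-17.9375 dBFS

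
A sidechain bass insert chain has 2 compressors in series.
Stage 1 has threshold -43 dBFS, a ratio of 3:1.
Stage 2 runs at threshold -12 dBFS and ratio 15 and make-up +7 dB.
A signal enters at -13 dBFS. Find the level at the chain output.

Stage 1: -13 dBFS is 30 dB over -43 dBFS; at 3:1 that becomes 10 dB over, giving -33 dBFS.
Stage 2: -33 dBFS ≤ -12 dBFS, so stage 2 doesn't engage; make-up brings it to -26 dBFS.

-26 dBFS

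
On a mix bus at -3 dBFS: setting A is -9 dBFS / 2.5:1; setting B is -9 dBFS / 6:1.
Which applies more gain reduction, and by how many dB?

A: GR = 6 − 6/2.5 = 3.6 dB.
B: GR = 6 − 6/6 = 5 dB.
Difference: 1.4 dB in favour of B.

B, by 1.4 dB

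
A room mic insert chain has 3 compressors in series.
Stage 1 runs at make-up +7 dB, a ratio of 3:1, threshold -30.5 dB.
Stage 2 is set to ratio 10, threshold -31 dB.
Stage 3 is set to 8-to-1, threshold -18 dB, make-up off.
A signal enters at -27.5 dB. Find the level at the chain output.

Stage 1: 3 dB above -30.5 dB, reduced 3:1 to 1 dB above → -29.5 dB; +7 dB make-up → -22.5 dB.
Stage 2: overshoot 8.5 dB → 8.5/10 = 0.85 dB → -30.15 dB.
Stage 3: -30.15 dB ≤ -18 dB, so stage 3 doesn't engage; output -30.15 dB.

-30.15 dB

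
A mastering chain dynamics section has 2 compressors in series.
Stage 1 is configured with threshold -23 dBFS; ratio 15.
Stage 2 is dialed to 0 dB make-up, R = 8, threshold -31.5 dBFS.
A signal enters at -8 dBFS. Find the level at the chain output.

-30.3125 dBFS

Stage 1: 15 dB above -23 dBFS, reduced 15:1 to 1 dB above → -22 dBFS.
Stage 2: -22 dBFS is 9.5 dB over -31.5 dBFS; at 8:1 that becomes 1.1875 dB over, giving -30.3125 dBFS.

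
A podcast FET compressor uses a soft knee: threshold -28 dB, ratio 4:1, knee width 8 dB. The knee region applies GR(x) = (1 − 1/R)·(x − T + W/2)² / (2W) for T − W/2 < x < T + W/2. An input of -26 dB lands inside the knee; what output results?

x − T + W/2 = -26 − (-28) + 4 = 6.
GR = (1 − 1/4) × 6² / 16 = 0.75 × 36 / 16 = 1.6875 dB.
Output = -26 − 1.6875 = -27.6875 dB.

-27.6875 dB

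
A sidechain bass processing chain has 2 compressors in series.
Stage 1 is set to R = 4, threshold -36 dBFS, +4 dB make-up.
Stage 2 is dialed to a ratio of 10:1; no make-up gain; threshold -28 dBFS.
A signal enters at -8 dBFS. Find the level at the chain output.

-27.7 dBFS

Stage 1: 28 dB above -36 dBFS, reduced 4:1 to 7 dB above → -29 dBFS; +4 dB make-up → -25 dBFS.
Stage 2: 3 dB above -28 dBFS, reduced 10:1 to 0.3 dB above → -27.7 dBFS.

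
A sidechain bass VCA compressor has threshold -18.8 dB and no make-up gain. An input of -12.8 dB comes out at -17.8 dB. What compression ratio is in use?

6:1

Input overshoot = -12.8 − (-18.8) = 6 dB; output overshoot = -17.8 − (-18.8) = 1 dB.
Ratio = 6 / 1 = 6.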